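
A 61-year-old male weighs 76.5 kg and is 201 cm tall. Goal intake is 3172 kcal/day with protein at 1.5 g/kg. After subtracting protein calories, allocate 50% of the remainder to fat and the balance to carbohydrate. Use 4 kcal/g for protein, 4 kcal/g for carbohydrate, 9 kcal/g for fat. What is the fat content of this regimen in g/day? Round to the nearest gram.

Protein = 1.5 × 76.5 = 114.75 g → 114.75 × 4 = 459 kcal.
Non-protein calories = 3172 − 459 = 2713 kcal.
Fat: 50% × 2713 = 1356.5 kcal; carbohydrate: 1356.5 kcal.
Fat: 1356.5 kcal ÷ 9 kcal/g = 150.7222 g.

151 g/day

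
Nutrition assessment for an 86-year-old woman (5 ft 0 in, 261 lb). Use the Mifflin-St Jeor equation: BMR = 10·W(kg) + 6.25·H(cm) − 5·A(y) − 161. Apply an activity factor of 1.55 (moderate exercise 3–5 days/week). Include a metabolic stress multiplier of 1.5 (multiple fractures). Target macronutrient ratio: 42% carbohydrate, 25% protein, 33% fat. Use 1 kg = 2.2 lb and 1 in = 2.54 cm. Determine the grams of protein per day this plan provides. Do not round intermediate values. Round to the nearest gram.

Convert to metric: weight = 261 ÷ 2.2 = 118.6364 kg; height = (5×12 + 0) × 2.54 = 60 × 2.54 = 152.4 cm.
Mifflin-St Jeor (female): BMR = 10(118.6364) + 6.25(152.4) − 5(86) − 161 = 1186.3636 + 952.5 − 430 − 161 = 1547.8636 kcal/day.
TEE = 1547.8636 × 1.55 = 2399.1886 kcal/day.
With stress factor 1.5: 2399.1886 × 1.5 = 3598.783 kcal/day.
Protein energy = 25% × 3598.783 = 899.6957 kcal.
Protein = 899.6957 ÷ 4 kcal/g = 224.9239 g.

225 g/day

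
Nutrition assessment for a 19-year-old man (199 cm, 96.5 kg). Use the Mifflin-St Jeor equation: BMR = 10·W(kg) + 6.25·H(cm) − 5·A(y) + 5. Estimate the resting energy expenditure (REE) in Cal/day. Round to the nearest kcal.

Mifflin-St Jeor (male): BMR = 10(96.5) + 6.25(199) − 5(19) + 5 = 965 + 1243.75 − 95 + 5 = 2118.75 kcal/day.

2119 Cal/day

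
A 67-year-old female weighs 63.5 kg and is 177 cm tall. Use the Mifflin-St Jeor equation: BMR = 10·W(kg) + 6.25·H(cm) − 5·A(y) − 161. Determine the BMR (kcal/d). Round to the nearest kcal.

1245 kcal/d

Mifflin-St Jeor (female): BMR = 10(63.5) + 6.25(177) − 5(67) − 161 = 635 + 1106.25 − 335 − 161 = 1245.25 kcal/day.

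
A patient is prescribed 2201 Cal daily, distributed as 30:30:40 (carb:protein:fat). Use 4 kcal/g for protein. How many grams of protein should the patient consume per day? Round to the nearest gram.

165 g/day

Protein energy = 30% × 2201 = 660.3 kcal.
At 4 kcal/g: 660.3 ÷ 4 = 165.075 g.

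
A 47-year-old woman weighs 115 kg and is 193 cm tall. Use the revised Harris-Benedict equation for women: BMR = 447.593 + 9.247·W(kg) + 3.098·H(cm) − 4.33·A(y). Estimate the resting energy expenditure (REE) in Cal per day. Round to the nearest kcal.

1905 Cal per day

Harris-Benedict: BMR = 447.593 + 9.247(115) + 3.098(193) − 4.33(47) = 1905.402 kcal/day.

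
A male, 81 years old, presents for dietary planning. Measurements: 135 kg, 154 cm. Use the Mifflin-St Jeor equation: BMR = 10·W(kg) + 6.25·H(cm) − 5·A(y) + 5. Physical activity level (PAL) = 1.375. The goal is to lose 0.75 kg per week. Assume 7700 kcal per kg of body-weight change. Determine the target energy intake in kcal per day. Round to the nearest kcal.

1805 kcal per day

Mifflin-St Jeor (male): BMR = 10(135) + 6.25(154) − 5(81) + 5 = 1350 + 962.5 − 405 + 5 = 1912.5 kcal/day.
TEE = 1912.5 × 1.375 = 2629.6875 kcal/day.
Required daily deficit = 0.75 × 7700 ÷ 7 = 825 kcal/day.
Target intake = 2629.6875 − 825 = 1804.6875 kcal/day.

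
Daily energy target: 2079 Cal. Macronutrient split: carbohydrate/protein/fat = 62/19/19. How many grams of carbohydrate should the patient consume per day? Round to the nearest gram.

322 g/day

Carbohydrate energy = 62% × 2079 = 1288.98 kcal.
At 4 kcal/g: 1288.98 ÷ 4 = 322.245 g.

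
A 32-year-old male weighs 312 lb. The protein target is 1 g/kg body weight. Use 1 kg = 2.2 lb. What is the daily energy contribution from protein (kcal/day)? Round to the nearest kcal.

567 kcal/day

Weight in kg = 312 ÷ 2.2 = 141.8182 kg.
Protein = 1 g/kg × 141.8182 kg = 141.8182 g/day.
Protein energy = 141.8182 g × 4 kcal/g = 567.2727 kcal/day.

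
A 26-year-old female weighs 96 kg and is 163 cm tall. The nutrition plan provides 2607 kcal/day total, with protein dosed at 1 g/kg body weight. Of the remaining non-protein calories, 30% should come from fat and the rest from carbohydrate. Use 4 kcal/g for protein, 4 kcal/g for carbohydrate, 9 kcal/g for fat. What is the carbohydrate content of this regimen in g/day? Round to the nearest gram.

389 g/day

Protein = 1 × 96 = 96 g → 96 × 4 = 384 kcal.
Non-protein calories = 2607 − 384 = 2223 kcal.
Fat: 30% × 2223 = 666.9 kcal; carbohydrate: 1556.1 kcal.
Carbohydrate: 1556.1 kcal ÷ 4 kcal/g = 389.025 g.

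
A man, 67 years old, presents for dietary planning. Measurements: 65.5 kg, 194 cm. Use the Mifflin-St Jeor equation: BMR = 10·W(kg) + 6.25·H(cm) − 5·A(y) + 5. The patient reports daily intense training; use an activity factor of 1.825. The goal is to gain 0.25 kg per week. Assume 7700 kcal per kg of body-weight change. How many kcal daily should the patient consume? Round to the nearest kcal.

Mifflin-St Jeor (male): BMR = 10(65.5) + 6.25(194) − 5(67) + 5 = 655 + 1212.5 − 335 + 5 = 1537.5 kcal/day.
TEE = 1537.5 × 1.825 = 2805.9375 kcal/day.
Required daily surplus = 0.25 × 7700 ÷ 7 = 275 kcal/day.
Target intake = 2805.9375 + 275 = 3080.9375 kcal/day.

3081 kcal daily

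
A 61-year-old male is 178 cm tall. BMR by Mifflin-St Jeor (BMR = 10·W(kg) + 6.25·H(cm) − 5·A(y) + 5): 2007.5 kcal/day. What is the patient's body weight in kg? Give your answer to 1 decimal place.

2007.5 = 10·W + 6.25(178) − 5(61) + 5
10·W = 2007.5 − 812.5 = 1195, so W = 119.5 kg.

119.5 kg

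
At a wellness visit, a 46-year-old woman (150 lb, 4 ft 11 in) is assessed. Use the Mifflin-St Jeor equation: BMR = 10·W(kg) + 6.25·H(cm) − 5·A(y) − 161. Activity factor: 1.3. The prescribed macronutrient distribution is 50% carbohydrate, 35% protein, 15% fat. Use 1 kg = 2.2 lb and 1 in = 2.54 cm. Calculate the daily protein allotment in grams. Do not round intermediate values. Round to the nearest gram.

140 g/day

Convert to metric: weight = 150 ÷ 2.2 = 68.1818 kg; height = (4×12 + 11) × 2.54 = 59 × 2.54 = 149.86 cm.
Mifflin-St Jeor (female): BMR = 10(68.1818) + 6.25(149.86) − 5(46) − 161 = 681.8182 + 936.625 − 230 − 161 = 1227.4432 kcal/day.
TEE = 1227.4432 × 1.3 = 1595.6761 kcal/day.
Protein energy = 35% × 1595.6761 = 558.4866 kcal.
Protein = 558.4866 ÷ 4 kcal/g = 139.6217 g.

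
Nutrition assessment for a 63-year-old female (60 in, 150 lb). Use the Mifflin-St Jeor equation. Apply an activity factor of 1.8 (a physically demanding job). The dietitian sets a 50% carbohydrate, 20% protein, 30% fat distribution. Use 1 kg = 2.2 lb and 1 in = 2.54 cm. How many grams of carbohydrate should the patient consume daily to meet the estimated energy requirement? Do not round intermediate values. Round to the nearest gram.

Convert to metric: weight = 150 ÷ 2.2 = 68.1818 kg; height = 60 × 2.54 = 152.4 cm.
Mifflin-St Jeor (female): BMR = 10(68.1818) + 6.25(152.4) − 5(63) − 161 = 681.8182 + 952.5 − 315 − 161 = 1158.3182 kcal/day.
TEE = 1158.3182 × 1.8 = 2084.9727 kcal/day.
Carbohydrate energy = 50% × 2084.9727 = 1042.4864 kcal.
Carbohydrate = 1042.4864 ÷ 4 kcal/g = 260.6216 g.

261 g/day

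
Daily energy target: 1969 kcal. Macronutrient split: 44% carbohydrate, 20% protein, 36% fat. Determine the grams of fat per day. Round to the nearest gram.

Fat energy = 36% × 1969 = 708.84 kcal.
At 9 kcal/g: 708.84 ÷ 9 = 78.76 g.

79 g/day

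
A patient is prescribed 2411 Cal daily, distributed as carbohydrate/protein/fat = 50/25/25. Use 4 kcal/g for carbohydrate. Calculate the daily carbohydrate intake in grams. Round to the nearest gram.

301 g/day

Carbohydrate energy = 50% × 2411 = 1205.5 kcal.
At 4 kcal/g: 1205.5 ÷ 4 = 301.375 g.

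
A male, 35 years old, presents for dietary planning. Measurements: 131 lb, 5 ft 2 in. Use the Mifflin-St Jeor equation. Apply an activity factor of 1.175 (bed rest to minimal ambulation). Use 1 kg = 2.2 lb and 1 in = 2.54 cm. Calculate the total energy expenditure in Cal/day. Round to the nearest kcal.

1656 Cal/day

Convert to metric: weight = 131 ÷ 2.2 = 59.5455 kg; height = (5×12 + 2) × 2.54 = 62 × 2.54 = 157.48 cm.
Mifflin-St Jeor (male): BMR = 10(59.5455) + 6.25(157.48) − 5(35) + 5 = 595.4545 + 984.25 − 175 + 5 = 1409.7045 kcal/day.
TEE = BMR × activity factor = 1409.7045 × 1.175 = 1656.4028 kcal/day.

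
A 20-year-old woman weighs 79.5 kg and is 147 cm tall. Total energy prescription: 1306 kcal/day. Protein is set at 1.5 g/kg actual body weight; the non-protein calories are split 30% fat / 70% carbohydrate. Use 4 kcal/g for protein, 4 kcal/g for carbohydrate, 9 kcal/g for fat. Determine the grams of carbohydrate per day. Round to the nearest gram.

Protein = 1.5 × 79.5 = 119.25 g → 119.25 × 4 = 477 kcal.
Non-protein calories = 1306 − 477 = 829 kcal.
Fat: 30% × 829 = 248.7 kcal; carbohydrate: 580.3 kcal.
Carbohydrate: 580.3 kcal ÷ 4 kcal/g = 145.075 g.

145 g/day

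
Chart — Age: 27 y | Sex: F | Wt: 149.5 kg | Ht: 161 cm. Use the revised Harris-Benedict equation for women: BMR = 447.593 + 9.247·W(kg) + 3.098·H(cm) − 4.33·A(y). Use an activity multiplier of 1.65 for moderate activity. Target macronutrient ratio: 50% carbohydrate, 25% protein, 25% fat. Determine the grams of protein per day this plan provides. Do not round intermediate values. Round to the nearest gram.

Harris-Benedict: BMR = 447.593 + 9.247(149.5) + 3.098(161) − 4.33(27) = 2211.8875 kcal/day.
TEE = 2211.8875 × 1.65 = 3649.6144 kcal/day.
Protein energy = 25% × 3649.6144 = 912.4036 kcal.
Protein = 912.4036 ÷ 4 kcal/g = 228.1009 g.

228 g/day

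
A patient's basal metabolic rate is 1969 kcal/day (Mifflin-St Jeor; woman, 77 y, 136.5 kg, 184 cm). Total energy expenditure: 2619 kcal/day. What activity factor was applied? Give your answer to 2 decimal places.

1.33

Activity factor = TEE ÷ BMR = 2619 ÷ 1969 = 1.33.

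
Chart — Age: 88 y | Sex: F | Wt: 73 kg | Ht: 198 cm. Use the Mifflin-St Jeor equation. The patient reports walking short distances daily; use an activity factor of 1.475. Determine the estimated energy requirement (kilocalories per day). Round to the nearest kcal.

2016 kilocalories per day

Mifflin-St Jeor (female): BMR = 10(73) + 6.25(198) − 5(88) − 161 = 730 + 1237.5 − 440 − 161 = 1366.5 kcal/day.
TEE = BMR × activity factor = 1366.5 × 1.475 = 2015.5875 kcal/day.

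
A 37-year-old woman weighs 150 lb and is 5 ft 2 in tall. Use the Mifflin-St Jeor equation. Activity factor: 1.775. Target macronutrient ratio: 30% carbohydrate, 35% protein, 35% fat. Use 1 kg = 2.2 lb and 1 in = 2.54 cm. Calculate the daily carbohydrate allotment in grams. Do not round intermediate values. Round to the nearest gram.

Convert to metric: weight = 150 ÷ 2.2 = 68.1818 kg; height = (5×12 + 2) × 2.54 = 62 × 2.54 = 157.48 cm.
Mifflin-St Jeor (female): BMR = 10(68.1818) + 6.25(157.48) − 5(37) − 161 = 681.8182 + 984.25 − 185 − 161 = 1320.0682 kcal/day.
TEE = 1320.0682 × 1.775 = 2343.121 kcal/day.
Carbohydrate energy = 30% × 2343.121 = 702.9363 kcal.
Carbohydrate = 702.9363 ÷ 4 kcal/g = 175.7341 g.

176 g/day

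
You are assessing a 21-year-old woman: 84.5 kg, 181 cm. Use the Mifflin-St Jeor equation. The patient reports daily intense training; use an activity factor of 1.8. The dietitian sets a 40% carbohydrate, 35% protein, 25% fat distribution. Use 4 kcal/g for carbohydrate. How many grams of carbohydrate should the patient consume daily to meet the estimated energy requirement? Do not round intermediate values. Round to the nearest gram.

308 g/day

Mifflin-St Jeor (female): BMR = 10(84.5) + 6.25(181) − 5(21) − 161 = 845 + 1131.25 − 105 − 161 = 1710.25 kcal/day.
TEE = 1710.25 × 1.8 = 3078.45 kcal/day.
Carbohydrate energy = 40% × 3078.45 = 1231.38 kcal.
Carbohydrate = 1231.38 ÷ 4 kcal/g = 307.845 g.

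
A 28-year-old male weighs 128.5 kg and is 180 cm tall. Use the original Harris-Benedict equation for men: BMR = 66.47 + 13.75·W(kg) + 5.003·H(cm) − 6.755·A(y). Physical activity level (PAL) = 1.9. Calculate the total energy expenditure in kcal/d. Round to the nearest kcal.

Harris-Benedict: BMR = 66.47 + 13.75(128.5) + 5.003(180) − 6.755(28) = 2544.745 kcal/day.
TEE = BMR × activity factor = 2544.745 × 1.9 = 4835.0155 kcal/day.

4835 kcal/d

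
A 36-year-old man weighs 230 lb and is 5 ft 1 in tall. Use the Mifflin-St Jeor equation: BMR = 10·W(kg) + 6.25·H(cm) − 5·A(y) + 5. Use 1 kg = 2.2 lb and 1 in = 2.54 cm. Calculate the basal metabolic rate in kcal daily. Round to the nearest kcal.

1839 kcal daily

Convert to metric: weight = 230 ÷ 2.2 = 104.5455 kg; height = (5×12 + 1) × 2.54 = 61 × 2.54 = 154.94 cm.
Mifflin-St Jeor (male): BMR = 10(104.5455) + 6.25(154.94) − 5(36) + 5 = 1045.4545 + 968.375 − 180 + 5 = 1838.8295 kcal/day.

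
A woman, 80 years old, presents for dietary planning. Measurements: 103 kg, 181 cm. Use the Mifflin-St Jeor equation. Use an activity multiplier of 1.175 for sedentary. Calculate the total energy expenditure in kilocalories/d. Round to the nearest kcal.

Mifflin-St Jeor (female): BMR = 10(103) + 6.25(181) − 5(80) − 161 = 1030 + 1131.25 − 400 − 161 = 1600.25 kcal/day.
TEE = BMR × activity factor = 1600.25 × 1.175 = 1880.2938 kcal/day.

1880 kilocalories/d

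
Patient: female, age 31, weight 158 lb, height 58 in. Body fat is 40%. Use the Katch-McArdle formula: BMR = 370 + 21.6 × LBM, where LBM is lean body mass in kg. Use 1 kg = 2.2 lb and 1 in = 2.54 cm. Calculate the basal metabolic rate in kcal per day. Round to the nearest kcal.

1301 kcal per day

Convert to metric: weight = 158 ÷ 2.2 = 71.8182 kg; height = 58 × 2.54 = 147.32 cm.
LBM = 71.8182 × (1 − 0.4) = 43.0909 kg. Katch-McArdle: BMR = 370 + 21.6 × 43.0909 = 1300.7636 kcal/day.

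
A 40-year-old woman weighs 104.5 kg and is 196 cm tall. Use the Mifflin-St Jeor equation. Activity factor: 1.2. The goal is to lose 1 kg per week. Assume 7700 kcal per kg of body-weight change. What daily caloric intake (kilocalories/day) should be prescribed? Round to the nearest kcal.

Mifflin-St Jeor (female): BMR = 10(104.5) + 6.25(196) − 5(40) − 161 = 1045 + 1225 − 200 − 161 = 1909 kcal/day.
TEE = 1909 × 1.2 = 2290.8 kcal/day.
Required daily deficit = 1 × 7700 ÷ 7 = 1100 kcal/day.
Target intake = 2290.8 − 1100 = 1190.8 kcal/day.

1191 kilocalories/day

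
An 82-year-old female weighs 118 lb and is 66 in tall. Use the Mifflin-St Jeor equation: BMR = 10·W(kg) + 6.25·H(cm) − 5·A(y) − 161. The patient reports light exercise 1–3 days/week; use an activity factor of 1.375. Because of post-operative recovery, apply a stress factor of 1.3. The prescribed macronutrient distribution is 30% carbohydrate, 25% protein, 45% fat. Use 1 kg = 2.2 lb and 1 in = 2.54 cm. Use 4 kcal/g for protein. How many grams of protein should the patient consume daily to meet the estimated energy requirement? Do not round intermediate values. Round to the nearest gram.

Convert to metric: weight = 118 ÷ 2.2 = 53.6364 kg; height = 66 × 2.54 = 167.64 cm.
Mifflin-St Jeor (female): BMR = 10(53.6364) + 6.25(167.64) − 5(82) − 161 = 536.3636 + 1047.75 − 410 − 161 = 1013.1136 kcal/day.
TEE = 1013.1136 × 1.375 = 1393.0313 kcal/day.
With stress factor 1.3: 1393.0313 × 1.3 = 1810.9406 kcal/day.
Protein energy = 25% × 1810.9406 = 452.7352 kcal.
Protein = 452.7352 ÷ 4 kcal/g = 113.1838 g.

113 g/day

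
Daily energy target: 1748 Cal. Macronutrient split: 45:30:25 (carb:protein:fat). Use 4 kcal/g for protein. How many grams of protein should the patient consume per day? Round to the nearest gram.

Protein energy = 30% × 1748 = 524.4 kcal.
At 4 kcal/g: 524.4 ÷ 4 = 131.1 g.

131 g/day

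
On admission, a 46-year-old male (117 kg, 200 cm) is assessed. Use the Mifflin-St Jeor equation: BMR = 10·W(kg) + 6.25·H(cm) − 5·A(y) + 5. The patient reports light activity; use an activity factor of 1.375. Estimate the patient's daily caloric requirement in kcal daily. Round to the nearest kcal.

Mifflin-St Jeor (male): BMR = 10(117) + 6.25(200) − 5(46) + 5 = 1170 + 1250 − 230 + 5 = 2195 kcal/day.
TEE = BMR × activity factor = 2195 × 1.375 = 3018.125 kcal/day.

3018 kcal daily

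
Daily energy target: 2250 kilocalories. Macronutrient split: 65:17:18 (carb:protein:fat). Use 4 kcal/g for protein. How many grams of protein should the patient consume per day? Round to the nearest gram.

96 g/day

Protein energy = 17% × 2250 = 382.5 kcal.
At 4 kcal/g: 382.5 ÷ 4 = 95.625 g.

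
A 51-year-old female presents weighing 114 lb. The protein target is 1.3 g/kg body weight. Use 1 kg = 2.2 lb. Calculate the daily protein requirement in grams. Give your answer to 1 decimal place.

Weight in kg = 114 ÷ 2.2 = 51.8182 kg.
Protein = 1.3 g/kg × 51.8182 kg = 67.3636 g/day.

67.4 g/day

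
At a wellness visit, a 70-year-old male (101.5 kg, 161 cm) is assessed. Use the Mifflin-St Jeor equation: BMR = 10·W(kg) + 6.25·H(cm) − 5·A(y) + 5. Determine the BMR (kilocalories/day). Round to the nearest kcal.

1676 kilocalories/day

Mifflin-St Jeor (male): BMR = 10(101.5) + 6.25(161) − 5(70) + 5 = 1015 + 1006.25 − 350 + 5 = 1676.25 kcal/day.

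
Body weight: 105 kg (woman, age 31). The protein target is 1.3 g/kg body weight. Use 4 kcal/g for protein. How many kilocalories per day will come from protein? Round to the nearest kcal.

Protein = 1.3 g/kg × 105 kg = 136.5 g/day.
Protein energy = 136.5 g × 4 kcal/g = 546 kcal/day.

546 kcal/day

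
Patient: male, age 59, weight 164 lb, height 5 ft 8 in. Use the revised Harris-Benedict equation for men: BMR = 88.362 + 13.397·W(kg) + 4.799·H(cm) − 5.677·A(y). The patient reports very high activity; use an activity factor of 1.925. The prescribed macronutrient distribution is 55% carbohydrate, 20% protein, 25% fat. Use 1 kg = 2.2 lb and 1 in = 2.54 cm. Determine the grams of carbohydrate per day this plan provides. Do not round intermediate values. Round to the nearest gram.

418 g/day

Convert to metric: weight = 164 ÷ 2.2 = 74.5455 kg; height = (5×12 + 8) × 2.54 = 68 × 2.54 = 172.72 cm.
Harris-Benedict: BMR = 88.362 + 13.397(74.5455) + 4.799(172.72) − 5.677(59) = 1580.9877 kcal/day.
TEE = 1580.9877 × 1.925 = 3043.4014 kcal/day.
Carbohydrate energy = 55% × 3043.4014 = 1673.8708 kcal.
Carbohydrate = 1673.8708 ÷ 4 kcal/g = 418.4677 g.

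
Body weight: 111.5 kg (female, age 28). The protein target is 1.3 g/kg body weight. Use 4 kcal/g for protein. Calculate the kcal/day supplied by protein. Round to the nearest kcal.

580 kcal/day

Protein = 1.3 g/kg × 111.5 kg = 144.95 g/day.
Protein energy = 144.95 g × 4 kcal/g = 579.8 kcal/day.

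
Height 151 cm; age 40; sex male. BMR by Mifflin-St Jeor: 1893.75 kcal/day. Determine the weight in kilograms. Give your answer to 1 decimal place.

114.5 kg

1893.75 = 10·W + 6.25(151) − 5(40) + 5
10·W = 1893.75 − 748.75 = 1145, so W = 114.5 kg.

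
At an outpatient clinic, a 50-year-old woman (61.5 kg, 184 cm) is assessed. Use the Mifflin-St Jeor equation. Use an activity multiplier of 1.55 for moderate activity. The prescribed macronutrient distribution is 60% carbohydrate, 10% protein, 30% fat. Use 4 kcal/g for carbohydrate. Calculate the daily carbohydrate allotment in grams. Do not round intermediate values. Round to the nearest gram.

Mifflin-St Jeor (female): BMR = 10(61.5) + 6.25(184) − 5(50) − 161 = 615 + 1150 − 250 − 161 = 1354 kcal/day.
TEE = 1354 × 1.55 = 2098.7 kcal/day.
Carbohydrate energy = 60% × 2098.7 = 1259.22 kcal.
Carbohydrate = 1259.22 ÷ 4 kcal/g = 314.805 g.

315 g/day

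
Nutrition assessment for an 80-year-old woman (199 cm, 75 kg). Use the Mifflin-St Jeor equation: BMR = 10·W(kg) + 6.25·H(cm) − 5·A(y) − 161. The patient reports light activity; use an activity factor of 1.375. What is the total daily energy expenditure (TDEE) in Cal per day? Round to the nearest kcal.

Mifflin-St Jeor (female): BMR = 10(75) + 6.25(199) − 5(80) − 161 = 750 + 1243.75 − 400 − 161 = 1432.75 kcal/day.
TEE = BMR × activity factor = 1432.75 × 1.375 = 1970.0313 kcal/day.

1970 Cal per day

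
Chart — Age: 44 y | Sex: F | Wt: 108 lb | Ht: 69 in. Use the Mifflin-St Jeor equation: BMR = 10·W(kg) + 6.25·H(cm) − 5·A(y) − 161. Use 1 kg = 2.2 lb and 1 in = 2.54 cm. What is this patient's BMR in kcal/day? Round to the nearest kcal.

Convert to metric: weight = 108 ÷ 2.2 = 49.0909 kg; height = 69 × 2.54 = 175.26 cm.
Mifflin-St Jeor (female): BMR = 10(49.0909) + 6.25(175.26) − 5(44) − 161 = 490.9091 + 1095.375 − 220 − 161 = 1205.2841 kcal/day.

1205 kcal/day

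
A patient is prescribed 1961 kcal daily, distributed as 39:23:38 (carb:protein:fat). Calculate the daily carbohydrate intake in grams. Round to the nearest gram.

191 g/day

Carbohydrate energy = 39% × 1961 = 764.79 kcal.
At 4 kcal/g: 764.79 ÷ 4 = 191.1975 g.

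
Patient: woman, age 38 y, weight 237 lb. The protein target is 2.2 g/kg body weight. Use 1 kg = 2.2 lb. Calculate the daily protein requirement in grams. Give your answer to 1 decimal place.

237.0 g/day

Weight in kg = 237 ÷ 2.2 = 107.7273 kg.
Protein = 2.2 g/kg × 107.7273 kg = 237 g/day.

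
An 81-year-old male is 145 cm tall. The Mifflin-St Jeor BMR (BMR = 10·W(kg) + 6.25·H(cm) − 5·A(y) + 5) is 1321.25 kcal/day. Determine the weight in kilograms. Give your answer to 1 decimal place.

81.5 kg

1321.25 = 10·W + 6.25(145) − 5(81) + 5
10·W = 1321.25 − 506.25 = 815, so W = 81.5 kg.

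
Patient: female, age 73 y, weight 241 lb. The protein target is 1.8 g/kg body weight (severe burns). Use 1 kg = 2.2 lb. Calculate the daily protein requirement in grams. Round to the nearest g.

197 g/day

Weight in kg = 241 ÷ 2.2 = 109.5455 kg.
Protein = 1.8 g/kg × 109.5455 kg = 197.1818 g/day.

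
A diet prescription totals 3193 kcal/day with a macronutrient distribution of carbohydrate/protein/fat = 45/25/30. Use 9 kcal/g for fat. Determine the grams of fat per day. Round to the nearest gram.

Fat energy = 30% × 3193 = 957.9 kcal.
At 9 kcal/g: 957.9 ÷ 9 = 106.4333 g.

106 g/day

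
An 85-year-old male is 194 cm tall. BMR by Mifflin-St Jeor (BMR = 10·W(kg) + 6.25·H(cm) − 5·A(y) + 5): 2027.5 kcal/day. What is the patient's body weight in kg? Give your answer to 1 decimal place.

123.5 kg

2027.5 = 10·W + 6.25(194) − 5(85) + 5
10·W = 2027.5 − 792.5 = 1235, so W = 123.5 kg.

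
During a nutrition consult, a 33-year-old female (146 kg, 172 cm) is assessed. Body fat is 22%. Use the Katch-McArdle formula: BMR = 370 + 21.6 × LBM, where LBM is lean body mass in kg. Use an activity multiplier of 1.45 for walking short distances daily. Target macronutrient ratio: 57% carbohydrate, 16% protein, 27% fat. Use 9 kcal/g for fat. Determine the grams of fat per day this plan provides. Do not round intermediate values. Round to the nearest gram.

123 g/day

LBM = 146 × (1 − 0.22) = 113.88 kg. Katch-McArdle: BMR = 370 + 21.6 × 113.88 = 2829.808 kcal/day.
TEE = 2829.808 × 1.45 = 4103.2216 kcal/day.
Fat energy = 27% × 4103.2216 = 1107.8698 kcal.
Fat = 1107.8698 ÷ 9 kcal/g = 123.0966 g.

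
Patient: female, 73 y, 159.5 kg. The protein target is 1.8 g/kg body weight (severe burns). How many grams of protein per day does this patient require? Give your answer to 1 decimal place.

Protein = 1.8 g/kg × 159.5 kg = 287.1 g/day.

287.1 g/day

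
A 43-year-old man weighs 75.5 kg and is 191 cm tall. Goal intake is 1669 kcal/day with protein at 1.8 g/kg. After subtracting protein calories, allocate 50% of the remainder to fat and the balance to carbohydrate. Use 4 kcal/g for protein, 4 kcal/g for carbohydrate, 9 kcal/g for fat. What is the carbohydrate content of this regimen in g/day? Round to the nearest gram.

Protein = 1.8 × 75.5 = 135.9 g → 135.9 × 4 = 543.6 kcal.
Non-protein calories = 1669 − 543.6 = 1125.4 kcal.
Fat: 50% × 1125.4 = 562.7 kcal; carbohydrate: 562.7 kcal.
Carbohydrate: 562.7 kcal ÷ 4 kcal/g = 140.675 g.

141 g/day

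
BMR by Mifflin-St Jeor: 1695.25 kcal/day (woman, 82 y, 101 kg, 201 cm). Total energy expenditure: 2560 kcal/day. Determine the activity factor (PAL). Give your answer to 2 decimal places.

Activity factor = TEE ÷ BMR = 2560 ÷ 1695.25 = 1.51.

1.51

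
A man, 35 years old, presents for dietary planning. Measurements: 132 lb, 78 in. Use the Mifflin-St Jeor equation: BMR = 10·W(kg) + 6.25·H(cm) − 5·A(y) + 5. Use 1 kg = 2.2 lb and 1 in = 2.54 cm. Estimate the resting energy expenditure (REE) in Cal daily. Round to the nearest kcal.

Convert to metric: weight = 132 ÷ 2.2 = 60 kg; height = 78 × 2.54 = 198.12 cm.
Mifflin-St Jeor (male): BMR = 10(60) + 6.25(198.12) − 5(35) + 5 = 600 + 1238.25 − 175 + 5 = 1668.25 kcal/day.

1668 Cal daily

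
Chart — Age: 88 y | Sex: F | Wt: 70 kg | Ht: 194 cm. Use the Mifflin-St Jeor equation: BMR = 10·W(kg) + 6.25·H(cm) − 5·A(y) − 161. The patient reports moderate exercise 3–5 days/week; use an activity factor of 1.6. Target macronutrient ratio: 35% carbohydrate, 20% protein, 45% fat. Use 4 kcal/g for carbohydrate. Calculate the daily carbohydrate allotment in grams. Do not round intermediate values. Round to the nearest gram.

184 g/day

Mifflin-St Jeor (female): BMR = 10(70) + 6.25(194) − 5(88) − 161 = 700 + 1212.5 − 440 − 161 = 1311.5 kcal/day.
TEE = 1311.5 × 1.6 = 2098.4 kcal/day.
Carbohydrate energy = 35% × 2098.4 = 734.44 kcal.
Carbohydrate = 734.44 ÷ 4 kcal/g = 183.61 g.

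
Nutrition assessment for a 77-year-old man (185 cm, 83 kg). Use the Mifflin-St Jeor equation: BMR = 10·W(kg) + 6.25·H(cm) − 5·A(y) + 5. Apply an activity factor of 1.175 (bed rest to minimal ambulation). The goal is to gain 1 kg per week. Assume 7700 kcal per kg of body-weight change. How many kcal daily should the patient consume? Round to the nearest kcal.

Mifflin-St Jeor (male): BMR = 10(83) + 6.25(185) − 5(77) + 5 = 830 + 1156.25 − 385 + 5 = 1606.25 kcal/day.
TEE = 1606.25 × 1.175 = 1887.3438 kcal/day.
Required daily surplus = 1 × 7700 ÷ 7 = 1100 kcal/day.
Target intake = 1887.3438 + 1100 = 2987.3438 kcal/day.

2987 kcal daily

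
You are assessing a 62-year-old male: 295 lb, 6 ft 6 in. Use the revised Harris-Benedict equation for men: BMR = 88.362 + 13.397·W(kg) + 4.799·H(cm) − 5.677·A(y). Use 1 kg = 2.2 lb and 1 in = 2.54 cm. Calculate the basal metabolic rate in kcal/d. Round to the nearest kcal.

2484 kcal/d

Convert to metric: weight = 295 ÷ 2.2 = 134.0909 kg; height = (6×12 + 6) × 2.54 = 78 × 2.54 = 198.12 cm.
Harris-Benedict: BMR = 88.362 + 13.397(134.0909) + 4.799(198.12) − 5.677(62) = 2483.5818 kcal/day.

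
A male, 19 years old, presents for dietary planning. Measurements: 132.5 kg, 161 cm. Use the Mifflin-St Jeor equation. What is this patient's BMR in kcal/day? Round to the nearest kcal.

2241 kcal/day

Mifflin-St Jeor (male): BMR = 10(132.5) + 6.25(161) − 5(19) + 5 = 1325 + 1006.25 − 95 + 5 = 2241.25 kcal/day.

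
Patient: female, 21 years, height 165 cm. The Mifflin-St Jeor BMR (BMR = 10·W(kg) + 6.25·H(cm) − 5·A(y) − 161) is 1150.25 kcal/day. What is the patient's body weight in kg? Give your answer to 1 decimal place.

38.5 kg

1150.25 = 10·W + 6.25(165) − 5(21) − 161
10·W = 1150.25 − 765.25 = 385, so W = 38.5 kg.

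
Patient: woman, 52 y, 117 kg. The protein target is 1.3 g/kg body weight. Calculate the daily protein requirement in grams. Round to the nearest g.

Protein = 1.3 g/kg × 117 kg = 152.1 g/day.

152 g/day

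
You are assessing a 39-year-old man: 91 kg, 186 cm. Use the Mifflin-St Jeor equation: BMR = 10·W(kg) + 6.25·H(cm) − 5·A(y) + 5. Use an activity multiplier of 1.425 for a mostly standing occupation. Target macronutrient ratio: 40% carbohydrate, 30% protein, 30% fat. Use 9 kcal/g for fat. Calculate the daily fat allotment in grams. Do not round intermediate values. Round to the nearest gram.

Mifflin-St Jeor (male): BMR = 10(91) + 6.25(186) − 5(39) + 5 = 910 + 1162.5 − 195 + 5 = 1882.5 kcal/day.
TEE = 1882.5 × 1.425 = 2682.5625 kcal/day.
Fat energy = 30% × 2682.5625 = 804.7688 kcal.
Fat = 804.7688 ÷ 9 kcal/g = 89.4188 g.

89 g/day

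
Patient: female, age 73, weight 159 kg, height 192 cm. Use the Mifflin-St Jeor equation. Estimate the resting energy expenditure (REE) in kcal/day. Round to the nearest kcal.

2264 kcal/day

Mifflin-St Jeor (female): BMR = 10(159) + 6.25(192) − 5(73) − 161 = 1590 + 1200 − 365 − 161 = 2264 kcal/day.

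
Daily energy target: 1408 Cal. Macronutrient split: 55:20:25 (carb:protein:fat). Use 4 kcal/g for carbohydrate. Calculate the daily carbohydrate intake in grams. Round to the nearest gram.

Carbohydrate energy = 55% × 1408 = 774.4 kcal.
At 4 kcal/g: 774.4 ÷ 4 = 193.6 g.

194 g/day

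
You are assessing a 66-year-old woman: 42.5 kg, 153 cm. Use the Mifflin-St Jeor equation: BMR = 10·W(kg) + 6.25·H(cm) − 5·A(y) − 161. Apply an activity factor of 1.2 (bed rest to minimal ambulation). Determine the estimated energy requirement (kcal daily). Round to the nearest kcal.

Mifflin-St Jeor (female): BMR = 10(42.5) + 6.25(153) − 5(66) − 161 = 425 + 956.25 − 330 − 161 = 890.25 kcal/day.
TEE = BMR × activity factor = 890.25 × 1.2 = 1068.3 kcal/day.

1068 kcal daily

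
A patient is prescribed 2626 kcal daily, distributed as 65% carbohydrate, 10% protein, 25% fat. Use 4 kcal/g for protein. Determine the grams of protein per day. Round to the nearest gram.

66 g/day

Protein energy = 10% × 2626 = 262.6 kcal.
At 4 kcal/g: 262.6 ÷ 4 = 65.65 g.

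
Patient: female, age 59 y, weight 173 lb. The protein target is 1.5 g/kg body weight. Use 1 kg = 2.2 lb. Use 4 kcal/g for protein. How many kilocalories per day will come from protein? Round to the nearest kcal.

472 kcal/day

Weight in kg = 173 ÷ 2.2 = 78.6364 kg.
Protein = 1.5 g/kg × 78.6364 kg = 117.9545 g/day.
Protein energy = 117.9545 g × 4 kcal/g = 471.8182 kcal/day.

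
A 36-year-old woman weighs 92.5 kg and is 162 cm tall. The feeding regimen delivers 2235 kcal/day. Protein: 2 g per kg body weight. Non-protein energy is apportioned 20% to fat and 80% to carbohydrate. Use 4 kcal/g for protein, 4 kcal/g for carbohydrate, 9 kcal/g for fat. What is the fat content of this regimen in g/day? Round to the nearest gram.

Protein = 2 × 92.5 = 185 g → 185 × 4 = 740 kcal.
Non-protein calories = 2235 − 740 = 1495 kcal.
Fat: 20% × 1495 = 299 kcal; carbohydrate: 1196 kcal.
Fat: 299 kcal ÷ 9 kcal/g = 33.2222 g.

33 g/day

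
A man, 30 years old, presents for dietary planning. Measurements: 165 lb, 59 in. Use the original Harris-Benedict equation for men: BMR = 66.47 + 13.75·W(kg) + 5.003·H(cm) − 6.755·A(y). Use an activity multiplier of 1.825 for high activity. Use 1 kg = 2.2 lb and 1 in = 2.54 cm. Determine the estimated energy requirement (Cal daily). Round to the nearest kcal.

Convert to metric: weight = 165 ÷ 2.2 = 75 kg; height = 59 × 2.54 = 149.86 cm.
Harris-Benedict: BMR = 66.47 + 13.75(75) + 5.003(149.86) − 6.755(30) = 1644.8196 kcal/day.
TEE = BMR × activity factor = 1644.8196 × 1.825 = 3001.7957 kcal/day.

3002 Cal daily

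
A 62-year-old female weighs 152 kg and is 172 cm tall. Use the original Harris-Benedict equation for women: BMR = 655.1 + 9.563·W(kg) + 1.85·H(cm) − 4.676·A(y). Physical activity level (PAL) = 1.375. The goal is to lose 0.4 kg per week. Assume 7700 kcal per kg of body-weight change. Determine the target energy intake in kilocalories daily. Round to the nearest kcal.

2498 kilocalories daily

Harris-Benedict: BMR = 655.1 + 9.563(152) + 1.85(172) − 4.676(62) = 2136.964 kcal/day.
TEE = 2136.964 × 1.375 = 2938.3255 kcal/day.
Required daily deficit = 0.4 × 7700 ÷ 7 = 440 kcal/day.
Target intake = 2938.3255 − 440 = 2498.3255 kcal/day.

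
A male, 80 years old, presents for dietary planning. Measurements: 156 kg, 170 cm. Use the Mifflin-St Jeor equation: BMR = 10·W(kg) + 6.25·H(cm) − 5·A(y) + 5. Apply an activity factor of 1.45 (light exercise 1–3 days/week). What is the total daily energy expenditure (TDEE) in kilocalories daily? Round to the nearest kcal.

3230 kilocalories daily

Mifflin-St Jeor (male): BMR = 10(156) + 6.25(170) − 5(80) + 5 = 1560 + 1062.5 − 400 + 5 = 2227.5 kcal/day.
TEE = BMR × activity factor = 2227.5 × 1.45 = 3229.875 kcal/day.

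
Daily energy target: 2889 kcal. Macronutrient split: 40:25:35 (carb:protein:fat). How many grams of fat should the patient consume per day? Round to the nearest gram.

Fat energy = 35% × 2889 = 1011.15 kcal.
At 9 kcal/g: 1011.15 ÷ 9 = 112.35 g.

112 g/day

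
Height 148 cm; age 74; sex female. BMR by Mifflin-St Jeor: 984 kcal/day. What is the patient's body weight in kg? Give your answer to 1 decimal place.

59.0 kg

984 = 10·W + 6.25(148) − 5(74) − 161
10·W = 984 − 394 = 590, so W = 59 kg.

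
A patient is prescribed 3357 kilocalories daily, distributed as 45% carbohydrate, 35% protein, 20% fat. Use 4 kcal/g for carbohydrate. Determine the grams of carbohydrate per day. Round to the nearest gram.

Carbohydrate energy = 45% × 3357 = 1510.65 kcal.
At 4 kcal/g: 1510.65 ÷ 4 = 377.6625 g.

378 g/day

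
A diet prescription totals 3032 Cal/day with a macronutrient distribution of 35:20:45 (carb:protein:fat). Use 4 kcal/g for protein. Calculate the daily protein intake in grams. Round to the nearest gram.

152 g/day

Protein energy = 20% × 3032 = 606.4 kcal.
At 4 kcal/g: 606.4 ÷ 4 = 151.6 g.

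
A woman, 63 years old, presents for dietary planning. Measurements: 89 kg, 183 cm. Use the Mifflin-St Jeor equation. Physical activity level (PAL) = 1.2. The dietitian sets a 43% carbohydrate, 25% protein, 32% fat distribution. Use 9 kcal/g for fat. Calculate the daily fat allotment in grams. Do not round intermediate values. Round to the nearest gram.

66 g/day

Mifflin-St Jeor (female): BMR = 10(89) + 6.25(183) − 5(63) − 161 = 890 + 1143.75 − 315 − 161 = 1557.75 kcal/day.
TEE = 1557.75 × 1.2 = 1869.3 kcal/day.
Fat energy = 32% × 1869.3 = 598.176 kcal.
Fat = 598.176 ÷ 9 kcal/g = 66.464 g.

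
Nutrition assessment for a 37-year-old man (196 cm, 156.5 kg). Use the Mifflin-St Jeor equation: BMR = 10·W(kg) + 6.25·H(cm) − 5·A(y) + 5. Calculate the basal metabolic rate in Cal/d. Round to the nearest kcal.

2610 Cal/d

Mifflin-St Jeor (male): BMR = 10(156.5) + 6.25(196) − 5(37) + 5 = 1565 + 1225 − 185 + 5 = 2610 kcal/day.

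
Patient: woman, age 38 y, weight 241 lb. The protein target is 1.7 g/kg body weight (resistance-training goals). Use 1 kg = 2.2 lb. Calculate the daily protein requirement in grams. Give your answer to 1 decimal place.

Weight in kg = 241 ÷ 2.2 = 109.5455 kg.
Protein = 1.7 g/kg × 109.5455 kg = 186.2273 g/day.

186.2 g/day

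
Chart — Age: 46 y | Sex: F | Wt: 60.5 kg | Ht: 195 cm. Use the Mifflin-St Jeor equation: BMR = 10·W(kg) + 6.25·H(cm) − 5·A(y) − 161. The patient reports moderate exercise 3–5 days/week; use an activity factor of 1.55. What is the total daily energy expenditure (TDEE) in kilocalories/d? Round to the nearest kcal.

2221 kilocalories/d

Mifflin-St Jeor (female): BMR = 10(60.5) + 6.25(195) − 5(46) − 161 = 605 + 1218.75 − 230 − 161 = 1432.75 kcal/day.
TEE = BMR × activity factor = 1432.75 × 1.55 = 2220.7625 kcal/day.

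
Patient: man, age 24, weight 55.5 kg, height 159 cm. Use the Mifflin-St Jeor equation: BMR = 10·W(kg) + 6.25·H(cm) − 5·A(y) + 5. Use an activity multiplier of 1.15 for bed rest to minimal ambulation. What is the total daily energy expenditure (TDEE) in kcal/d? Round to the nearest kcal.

1649 kcal/d

Mifflin-St Jeor (male): BMR = 10(55.5) + 6.25(159) − 5(24) + 5 = 555 + 993.75 − 120 + 5 = 1433.75 kcal/day.
TEE = BMR × activity factor = 1433.75 × 1.15 = 1648.8125 kcal/day.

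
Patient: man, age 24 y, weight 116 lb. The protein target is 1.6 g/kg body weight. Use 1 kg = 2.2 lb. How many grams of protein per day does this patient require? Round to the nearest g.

Weight in kg = 116 ÷ 2.2 = 52.7273 kg.
Protein = 1.6 g/kg × 52.7273 kg = 84.3636 g/day.

84 g/day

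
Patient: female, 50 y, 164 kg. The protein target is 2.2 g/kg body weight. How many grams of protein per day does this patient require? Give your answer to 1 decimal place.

Protein = 2.2 g/kg × 164 kg = 360.8 g/day.

360.8 g/day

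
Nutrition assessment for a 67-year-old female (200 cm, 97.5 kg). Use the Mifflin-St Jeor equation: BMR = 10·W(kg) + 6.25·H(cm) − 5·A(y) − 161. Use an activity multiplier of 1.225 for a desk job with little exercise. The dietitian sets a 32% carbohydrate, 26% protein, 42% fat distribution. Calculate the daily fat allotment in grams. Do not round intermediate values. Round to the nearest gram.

99 g/day

Mifflin-St Jeor (female): BMR = 10(97.5) + 6.25(200) − 5(67) − 161 = 975 + 1250 − 335 − 161 = 1729 kcal/day.
TEE = 1729 × 1.225 = 2118.025 kcal/day.
Fat energy = 42% × 2118.025 = 889.5705 kcal.
Fat = 889.5705 ÷ 9 kcal/g = 98.8412 g.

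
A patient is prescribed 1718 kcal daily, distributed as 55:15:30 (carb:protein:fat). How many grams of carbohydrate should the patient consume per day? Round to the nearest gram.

236 g/day

Carbohydrate energy = 55% × 1718 = 944.9 kcal.
At 4 kcal/g: 944.9 ÷ 4 = 236.225 g.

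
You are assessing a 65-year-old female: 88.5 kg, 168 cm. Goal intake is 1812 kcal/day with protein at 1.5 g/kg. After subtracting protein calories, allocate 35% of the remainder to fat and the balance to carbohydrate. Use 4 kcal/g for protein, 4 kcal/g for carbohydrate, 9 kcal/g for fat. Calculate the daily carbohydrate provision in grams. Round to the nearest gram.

Protein = 1.5 × 88.5 = 132.75 g → 132.75 × 4 = 531 kcal.
Non-protein calories = 1812 − 531 = 1281 kcal.
Fat: 35% × 1281 = 448.35 kcal; carbohydrate: 832.65 kcal.
Carbohydrate: 832.65 kcal ÷ 4 kcal/g = 208.1625 g.

208 g/day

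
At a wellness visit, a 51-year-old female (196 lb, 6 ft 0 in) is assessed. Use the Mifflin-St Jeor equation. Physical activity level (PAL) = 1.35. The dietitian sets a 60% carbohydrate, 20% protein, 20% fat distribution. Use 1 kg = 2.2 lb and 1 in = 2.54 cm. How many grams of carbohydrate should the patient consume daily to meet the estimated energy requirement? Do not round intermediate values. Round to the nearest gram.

328 g/day

Convert to metric: weight = 196 ÷ 2.2 = 89.0909 kg; height = (6×12 + 0) × 2.54 = 72 × 2.54 = 182.88 cm.
Mifflin-St Jeor (female): BMR = 10(89.0909) + 6.25(182.88) − 5(51) − 161 = 890.9091 + 1143 − 255 − 161 = 1617.9091 kcal/day.
TEE = 1617.9091 × 1.35 = 2184.1773 kcal/day.
Carbohydrate energy = 60% × 2184.1773 = 1310.5064 kcal.
Carbohydrate = 1310.5064 ÷ 4 kcal/g = 327.6266 g.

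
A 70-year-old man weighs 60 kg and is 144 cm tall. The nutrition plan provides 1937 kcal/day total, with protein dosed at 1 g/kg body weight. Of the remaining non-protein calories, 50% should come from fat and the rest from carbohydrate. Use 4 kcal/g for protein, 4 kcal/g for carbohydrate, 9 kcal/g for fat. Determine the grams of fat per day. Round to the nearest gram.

94 g/day

Protein = 1 × 60 = 60 g → 60 × 4 = 240 kcal.
Non-protein calories = 1937 − 240 = 1697 kcal.
Fat: 50% × 1697 = 848.5 kcal; carbohydrate: 848.5 kcal.
Fat: 848.5 kcal ÷ 9 kcal/g = 94.2778 g.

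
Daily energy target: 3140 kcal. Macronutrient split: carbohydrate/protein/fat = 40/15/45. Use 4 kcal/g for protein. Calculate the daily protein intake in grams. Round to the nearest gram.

Protein energy = 15% × 3140 = 471 kcal.
At 4 kcal/g: 471 ÷ 4 = 117.75 g.

118 g/day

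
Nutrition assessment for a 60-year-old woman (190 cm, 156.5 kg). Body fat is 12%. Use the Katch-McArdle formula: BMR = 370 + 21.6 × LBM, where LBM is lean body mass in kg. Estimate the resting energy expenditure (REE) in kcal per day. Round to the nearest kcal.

LBM = 156.5 × (1 − 0.12) = 137.72 kg. Katch-McArdle: BMR = 370 + 21.6 × 137.72 = 3344.752 kcal/day.

3345 kcal per day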